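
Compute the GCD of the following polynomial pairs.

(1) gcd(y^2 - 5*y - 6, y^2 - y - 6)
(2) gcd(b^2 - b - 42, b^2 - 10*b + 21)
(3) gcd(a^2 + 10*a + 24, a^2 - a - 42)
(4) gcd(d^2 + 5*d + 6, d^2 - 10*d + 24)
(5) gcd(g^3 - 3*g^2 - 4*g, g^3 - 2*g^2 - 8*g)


(1) = gcd((y - 6)*(y + 1), (y - 3)*(y + 2)) = 1
(2) = b - 7
(3) = a + 6
(4) = gcd((d + 2)*(d + 3), (d - 6)*(d - 4)) = 1
(5) = g^2 - 4*g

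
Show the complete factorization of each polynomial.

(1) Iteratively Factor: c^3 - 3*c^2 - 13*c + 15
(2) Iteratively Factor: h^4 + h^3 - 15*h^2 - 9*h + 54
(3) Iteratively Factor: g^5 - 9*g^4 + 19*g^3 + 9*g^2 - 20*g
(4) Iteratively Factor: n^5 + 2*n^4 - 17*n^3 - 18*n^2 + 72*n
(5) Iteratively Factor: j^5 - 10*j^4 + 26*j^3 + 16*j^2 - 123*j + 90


(1) = (c - 1)*(c^2 - 2*c - 15) = (c - 1)*(c + 3)*(c - 5)
(2) = (h + 3)*(h^3 - 2*h^2 - 9*h + 18) = (h - 2)*(h + 3)*(h^2 - 9) = (h - 3)*(h - 2)*(h + 3)*(h + 3)
(3) = (g - 1)*(g^4 - 8*g^3 + 11*g^2 + 20*g) = (g - 1)*(g + 1)*(g^3 - 9*g^2 + 20*g) = (g - 4)*(g - 1)*(g + 1)*(g^2 - 5*g) = g*(g - 4)*(g - 1)*(g + 1)*(g - 5)
(4) = (n - 2)*(n^4 + 4*n^3 - 9*n^2 - 36*n) = (n - 3)*(n - 2)*(n^3 + 7*n^2 + 12*n) = n*(n - 3)*(n - 2)*(n^2 + 7*n + 12) = n*(n - 3)*(n - 2)*(n + 4)*(n + 3)
(5) = (j - 1)*(j^4 - 9*j^3 + 17*j^2 + 33*j - 90) = (j - 1)*(j + 2)*(j^3 - 11*j^2 + 39*j - 45) = (j - 3)*(j - 1)*(j + 2)*(j^2 - 8*j + 15) = (j - 3)^2*(j - 1)*(j + 2)*(j - 5)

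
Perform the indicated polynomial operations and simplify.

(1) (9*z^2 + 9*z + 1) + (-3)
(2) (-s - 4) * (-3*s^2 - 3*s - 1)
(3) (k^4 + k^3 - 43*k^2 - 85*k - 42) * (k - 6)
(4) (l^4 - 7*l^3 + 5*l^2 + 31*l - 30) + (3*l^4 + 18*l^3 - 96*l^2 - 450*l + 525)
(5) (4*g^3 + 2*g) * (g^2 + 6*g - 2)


(1) = 9*z^2 + 9*z - 2
(2) = 3*s^3 + 15*s^2 + 13*s + 4
(3) = k^5 - 5*k^4 - 49*k^3 + 173*k^2 + 468*k + 252
(4) = 4*l^4 + 11*l^3 - 91*l^2 - 419*l + 495
(5) = 4*g^5 + 24*g^4 - 6*g^3 + 12*g^2 - 4*g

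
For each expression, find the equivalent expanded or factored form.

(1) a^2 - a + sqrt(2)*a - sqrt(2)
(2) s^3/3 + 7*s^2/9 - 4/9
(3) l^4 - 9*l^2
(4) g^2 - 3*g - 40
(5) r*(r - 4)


(1) = (a - 1)*(a + sqrt(2))
(2) = (s/3 + 1/3)*(s - 2/3)*(s + 2)
(3) = l^2*(l - 3)*(l + 3)
(4) = (g - 8)*(g + 5)
(5) = r^2 - 4*r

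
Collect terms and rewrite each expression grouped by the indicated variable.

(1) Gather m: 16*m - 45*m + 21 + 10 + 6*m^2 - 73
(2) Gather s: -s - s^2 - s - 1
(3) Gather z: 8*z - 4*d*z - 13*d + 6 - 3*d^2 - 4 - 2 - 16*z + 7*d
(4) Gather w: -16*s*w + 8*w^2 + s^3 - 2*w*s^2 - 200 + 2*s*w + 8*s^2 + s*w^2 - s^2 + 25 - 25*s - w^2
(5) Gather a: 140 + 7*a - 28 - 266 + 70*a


(1) = 6*m^2 - 29*m - 42
(2) = -s^2 - 2*s - 1
(3) = -3*d^2 - 6*d + z*(-4*d - 8)
(4) = s^3 + 7*s^2 - 25*s + w^2*(s + 7) + w*(-2*s^2 - 14*s) - 175
(5) = 77*a - 154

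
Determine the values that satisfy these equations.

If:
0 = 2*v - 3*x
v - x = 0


Then:
v = 0
x = 0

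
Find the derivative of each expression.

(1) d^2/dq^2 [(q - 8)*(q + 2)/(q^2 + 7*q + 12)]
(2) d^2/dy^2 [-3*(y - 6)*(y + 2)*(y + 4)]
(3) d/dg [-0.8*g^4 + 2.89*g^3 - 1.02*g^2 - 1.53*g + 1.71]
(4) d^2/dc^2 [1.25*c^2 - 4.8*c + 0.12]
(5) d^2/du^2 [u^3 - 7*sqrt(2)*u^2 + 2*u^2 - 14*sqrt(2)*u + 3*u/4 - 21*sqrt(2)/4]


(1) = 2*(-13*q^3 - 84*q^2 - 120*q + 56)/(q^6 + 21*q^5 + 183*q^4 + 847*q^3 + 2196*q^2 + 3024*q + 1728)
(2) = -18*y
(3) = -3.2*g^3 + 8.67*g^2 - 2.04*g - 1.53
(4) = 2.50000000000000
(5) = 6*u - 14*sqrt(2) + 4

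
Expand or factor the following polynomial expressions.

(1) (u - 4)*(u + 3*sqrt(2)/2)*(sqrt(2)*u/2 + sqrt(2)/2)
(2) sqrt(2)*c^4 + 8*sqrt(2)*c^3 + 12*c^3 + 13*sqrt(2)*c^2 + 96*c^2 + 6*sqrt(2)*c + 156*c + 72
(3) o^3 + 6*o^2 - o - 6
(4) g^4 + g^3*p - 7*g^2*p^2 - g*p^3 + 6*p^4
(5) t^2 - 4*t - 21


(1) = sqrt(2)*u^3/2 - 3*sqrt(2)*u^2/2 + 3*u^2/2 - 9*u/2 - 2*sqrt(2)*u - 6
(2) = (c + 1)*(c + 6)*(c + 6*sqrt(2))*(sqrt(2)*c + sqrt(2))
(3) = (o - 1)*(o + 1)*(o + 6)
(4) = (g - 2*p)*(g - p)*(g + p)*(g + 3*p)
(5) = (t - 7)*(t + 3)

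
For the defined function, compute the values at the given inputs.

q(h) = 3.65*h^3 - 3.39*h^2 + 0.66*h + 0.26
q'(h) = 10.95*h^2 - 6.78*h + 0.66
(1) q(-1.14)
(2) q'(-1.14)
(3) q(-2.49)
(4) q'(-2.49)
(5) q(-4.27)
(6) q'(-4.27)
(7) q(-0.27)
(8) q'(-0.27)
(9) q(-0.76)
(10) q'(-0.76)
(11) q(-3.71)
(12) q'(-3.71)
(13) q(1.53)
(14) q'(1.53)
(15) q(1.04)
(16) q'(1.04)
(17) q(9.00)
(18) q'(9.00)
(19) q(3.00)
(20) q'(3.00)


(1) = -10.31
(2) = 22.62
(3) = -78.75
(4) = 85.43
(5) = -348.54
(6) = 229.26
(7) = -0.24
(8) = 3.29
(9) = -3.80
(10) = 12.14
(11) = -235.24
(12) = 176.53
(13) = 6.41
(14) = 15.92
(15) = 1.39
(16) = 5.45
(17) = 2392.46
(18) = 826.59
(19) = 70.28
(20) = 78.87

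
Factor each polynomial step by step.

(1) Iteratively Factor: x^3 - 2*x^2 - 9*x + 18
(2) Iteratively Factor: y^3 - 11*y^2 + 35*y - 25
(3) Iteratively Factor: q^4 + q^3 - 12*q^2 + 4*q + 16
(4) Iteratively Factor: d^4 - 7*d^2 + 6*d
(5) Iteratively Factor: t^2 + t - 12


(1) = (x - 3)*(x^2 + x - 6) = (x - 3)*(x + 3)*(x - 2)
(2) = (y - 5)*(y^2 - 6*y + 5) = (y - 5)^2*(y - 1)
(3) = (q - 2)*(q^3 + 3*q^2 - 6*q - 8) = (q - 2)*(q + 1)*(q^2 + 2*q - 8) = (q - 2)*(q + 1)*(q + 4)*(q - 2)
(4) = (d)*(d^3 - 7*d + 6) = d*(d + 3)*(d^2 - 3*d + 2) = d*(d - 2)*(d + 3)*(d - 1)
(5) = (t + 4)*(t - 3)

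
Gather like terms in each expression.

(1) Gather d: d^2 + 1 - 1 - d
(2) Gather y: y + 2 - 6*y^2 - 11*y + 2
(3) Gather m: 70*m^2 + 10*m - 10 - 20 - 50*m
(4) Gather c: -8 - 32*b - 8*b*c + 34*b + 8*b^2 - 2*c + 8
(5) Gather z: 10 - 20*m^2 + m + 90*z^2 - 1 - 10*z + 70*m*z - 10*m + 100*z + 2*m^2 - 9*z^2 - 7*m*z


(1) = d^2 - d
(2) = -6*y^2 - 10*y + 4
(3) = 70*m^2 - 40*m - 30
(4) = 8*b^2 + 2*b + c*(-8*b - 2)
(5) = -18*m^2 - 9*m + 81*z^2 + z*(63*m + 90) + 9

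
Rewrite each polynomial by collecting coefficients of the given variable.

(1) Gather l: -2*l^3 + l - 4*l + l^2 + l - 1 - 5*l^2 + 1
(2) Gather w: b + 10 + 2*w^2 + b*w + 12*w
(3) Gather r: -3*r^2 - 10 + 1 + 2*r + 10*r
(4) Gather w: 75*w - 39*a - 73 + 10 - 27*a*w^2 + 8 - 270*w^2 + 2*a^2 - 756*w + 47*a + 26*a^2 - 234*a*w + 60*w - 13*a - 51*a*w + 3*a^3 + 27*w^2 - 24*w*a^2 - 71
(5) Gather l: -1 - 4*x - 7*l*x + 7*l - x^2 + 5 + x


(1) = -2*l^3 - 4*l^2 - 2*l
(2) = b + 2*w^2 + w*(b + 12) + 10
(3) = -3*r^2 + 12*r - 9
(4) = 3*a^3 + 28*a^2 - 5*a + w^2*(-27*a - 243) + w*(-24*a^2 - 285*a - 621) - 126
(5) = l*(7 - 7*x) - x^2 - 3*x + 4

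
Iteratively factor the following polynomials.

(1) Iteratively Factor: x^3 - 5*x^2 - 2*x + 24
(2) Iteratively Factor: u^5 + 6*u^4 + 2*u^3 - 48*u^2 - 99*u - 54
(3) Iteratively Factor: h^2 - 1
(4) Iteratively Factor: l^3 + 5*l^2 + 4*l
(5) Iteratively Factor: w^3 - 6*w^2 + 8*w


(1) = (x - 4)*(x^2 - x - 6) = (x - 4)*(x - 3)*(x + 2)
(2) = (u - 3)*(u^4 + 9*u^3 + 29*u^2 + 39*u + 18) = (u - 3)*(u + 1)*(u^3 + 8*u^2 + 21*u + 18) = (u - 3)*(u + 1)*(u + 2)*(u^2 + 6*u + 9) = (u - 3)*(u + 1)*(u + 2)*(u + 3)*(u + 3)
(3) = (h + 1)*(h - 1)
(4) = (l + 1)*(l^2 + 4*l) = l*(l + 1)*(l + 4)
(5) = (w)*(w^2 - 6*w + 8) = w*(w - 2)*(w - 4)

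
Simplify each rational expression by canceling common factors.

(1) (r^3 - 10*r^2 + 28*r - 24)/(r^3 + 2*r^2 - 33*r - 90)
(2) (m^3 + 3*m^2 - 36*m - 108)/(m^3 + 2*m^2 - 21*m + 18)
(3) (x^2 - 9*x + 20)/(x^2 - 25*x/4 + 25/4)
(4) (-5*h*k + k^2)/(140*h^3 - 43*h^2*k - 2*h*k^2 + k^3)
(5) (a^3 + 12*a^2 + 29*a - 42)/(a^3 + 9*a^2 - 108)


(1) = (r^2 - 4*r + 4)/(r^2 + 8*r + 15)
(2) = (m^2 - 3*m - 18)/(m^2 - 4*m + 3)
(3) = (4*x - 16)/(4*x - 5)
(4) = -k/(28*h^2 - 3*h*k - k^2)
(5) = (a^2 + 6*a - 7)/(a^2 + 3*a - 18)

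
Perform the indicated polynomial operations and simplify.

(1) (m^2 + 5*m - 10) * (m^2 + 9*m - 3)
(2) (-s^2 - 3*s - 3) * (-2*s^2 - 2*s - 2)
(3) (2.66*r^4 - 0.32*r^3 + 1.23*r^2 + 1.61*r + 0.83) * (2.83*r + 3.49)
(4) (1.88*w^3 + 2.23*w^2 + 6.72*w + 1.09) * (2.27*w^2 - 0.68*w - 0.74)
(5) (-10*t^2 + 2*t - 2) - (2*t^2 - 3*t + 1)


(1) = m^4 + 14*m^3 + 32*m^2 - 105*m + 30
(2) = 2*s^4 + 8*s^3 + 14*s^2 + 12*s + 6
(3) = 7.5278*r^5 + 8.3778*r^4 + 2.3641*r^3 + 8.849*r^2 + 7.9678*r + 2.8967
(4) = 4.2676*w^5 + 3.7837*w^4 + 12.3468*w^3 - 3.7455*w^2 - 5.714*w - 0.8066
(5) = -12*t^2 + 5*t - 3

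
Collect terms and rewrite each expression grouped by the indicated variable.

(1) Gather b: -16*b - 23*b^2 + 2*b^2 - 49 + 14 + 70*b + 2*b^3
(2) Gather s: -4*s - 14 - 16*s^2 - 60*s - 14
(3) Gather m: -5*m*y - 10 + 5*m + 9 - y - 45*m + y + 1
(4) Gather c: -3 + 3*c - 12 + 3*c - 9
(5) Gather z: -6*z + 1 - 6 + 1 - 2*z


(1) = 2*b^3 - 21*b^2 + 54*b - 35
(2) = -16*s^2 - 64*s - 28
(3) = m*(-5*y - 40)
(4) = 6*c - 24
(5) = -8*z - 4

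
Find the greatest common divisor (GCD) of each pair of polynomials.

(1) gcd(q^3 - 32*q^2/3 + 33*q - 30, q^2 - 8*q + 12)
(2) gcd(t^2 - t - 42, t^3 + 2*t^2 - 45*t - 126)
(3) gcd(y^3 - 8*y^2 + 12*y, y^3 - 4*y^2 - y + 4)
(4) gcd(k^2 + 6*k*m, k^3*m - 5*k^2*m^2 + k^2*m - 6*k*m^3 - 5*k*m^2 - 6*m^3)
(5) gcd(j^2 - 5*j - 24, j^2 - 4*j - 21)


(1) = gcd((q - 6)*(q - 3)*(q - 5/3), (q - 6)*(q - 2)) = q - 6
(2) = t^2 - t - 42
(3) = 1
(4) = gcd(k*(k + 6*m), (k - 6*m)*(k + m)*(k*m + m)) = 1
(5) = j + 3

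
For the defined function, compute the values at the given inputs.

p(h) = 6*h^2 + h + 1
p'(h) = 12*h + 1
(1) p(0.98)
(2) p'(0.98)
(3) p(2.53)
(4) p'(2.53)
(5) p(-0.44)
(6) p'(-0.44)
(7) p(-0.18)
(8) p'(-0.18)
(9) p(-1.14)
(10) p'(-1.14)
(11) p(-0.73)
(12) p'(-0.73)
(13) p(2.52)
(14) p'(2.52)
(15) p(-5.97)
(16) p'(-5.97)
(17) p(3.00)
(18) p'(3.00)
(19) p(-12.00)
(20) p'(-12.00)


(1) = 7.74
(2) = 12.76
(3) = 41.94
(4) = 31.36
(5) = 1.72
(6) = -4.28
(7) = 1.01
(8) = -1.16
(9) = 7.66
(10) = -12.68
(11) = 3.47
(12) = -7.76
(13) = 41.62
(14) = 31.24
(15) = 208.88
(16) = -70.64
(17) = 58.00
(18) = 37.00
(19) = 853.00
(20) = -143.00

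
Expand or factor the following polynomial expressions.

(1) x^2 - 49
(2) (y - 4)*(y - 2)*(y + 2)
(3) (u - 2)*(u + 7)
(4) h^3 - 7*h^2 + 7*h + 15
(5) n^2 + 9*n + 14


(1) = (x - 7)*(x + 7)
(2) = y^3 - 4*y^2 - 4*y + 16
(3) = u^2 + 5*u - 14
(4) = (h - 5)*(h - 3)*(h + 1)
(5) = (n + 2)*(n + 7)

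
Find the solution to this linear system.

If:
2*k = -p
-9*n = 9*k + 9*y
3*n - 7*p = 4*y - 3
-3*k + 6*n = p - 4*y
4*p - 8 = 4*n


Then:
No Solution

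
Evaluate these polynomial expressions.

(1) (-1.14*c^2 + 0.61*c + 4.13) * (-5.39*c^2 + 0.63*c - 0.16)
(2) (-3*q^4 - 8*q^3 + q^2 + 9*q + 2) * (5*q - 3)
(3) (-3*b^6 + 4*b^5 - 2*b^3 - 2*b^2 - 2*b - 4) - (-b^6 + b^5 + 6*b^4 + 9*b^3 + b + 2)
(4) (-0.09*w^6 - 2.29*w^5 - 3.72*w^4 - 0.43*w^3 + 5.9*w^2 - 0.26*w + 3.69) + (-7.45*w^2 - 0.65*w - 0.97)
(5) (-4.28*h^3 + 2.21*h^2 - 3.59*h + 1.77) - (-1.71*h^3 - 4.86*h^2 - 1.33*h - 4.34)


(1) = 6.1446*c^4 - 4.0061*c^3 - 21.694*c^2 + 2.5043*c - 0.6608
(2) = -15*q^5 - 31*q^4 + 29*q^3 + 42*q^2 - 17*q - 6
(3) = -2*b^6 + 3*b^5 - 6*b^4 - 11*b^3 - 2*b^2 - 3*b - 6
(4) = -0.09*w^6 - 2.29*w^5 - 3.72*w^4 - 0.43*w^3 - 1.55*w^2 - 0.91*w + 2.72
(5) = -2.57*h^3 + 7.07*h^2 - 2.26*h + 6.11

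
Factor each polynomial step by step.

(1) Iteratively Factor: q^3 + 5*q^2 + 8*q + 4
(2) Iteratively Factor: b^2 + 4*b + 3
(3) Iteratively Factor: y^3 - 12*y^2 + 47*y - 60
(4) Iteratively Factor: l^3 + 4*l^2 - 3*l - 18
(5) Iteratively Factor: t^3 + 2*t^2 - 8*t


(1) = (q + 2)*(q^2 + 3*q + 2) = (q + 2)^2*(q + 1)
(2) = (b + 3)*(b + 1)
(3) = (y - 3)*(y^2 - 9*y + 20) = (y - 5)*(y - 3)*(y - 4)
(4) = (l - 2)*(l^2 + 6*l + 9) = (l - 2)*(l + 3)*(l + 3)
(5) = (t + 4)*(t^2 - 2*t) = t*(t + 4)*(t - 2)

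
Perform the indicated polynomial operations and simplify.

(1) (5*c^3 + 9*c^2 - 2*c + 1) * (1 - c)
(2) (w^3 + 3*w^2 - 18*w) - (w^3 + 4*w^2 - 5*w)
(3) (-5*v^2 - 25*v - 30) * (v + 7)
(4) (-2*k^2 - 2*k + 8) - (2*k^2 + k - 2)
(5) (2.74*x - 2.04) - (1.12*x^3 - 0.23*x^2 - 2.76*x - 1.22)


(1) = -5*c^4 - 4*c^3 + 11*c^2 - 3*c + 1
(2) = -w^2 - 13*w
(3) = -5*v^3 - 60*v^2 - 205*v - 210
(4) = -4*k^2 - 3*k + 10
(5) = -1.12*x^3 + 0.23*x^2 + 5.5*x - 0.82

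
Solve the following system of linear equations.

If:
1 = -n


Then:
n = -1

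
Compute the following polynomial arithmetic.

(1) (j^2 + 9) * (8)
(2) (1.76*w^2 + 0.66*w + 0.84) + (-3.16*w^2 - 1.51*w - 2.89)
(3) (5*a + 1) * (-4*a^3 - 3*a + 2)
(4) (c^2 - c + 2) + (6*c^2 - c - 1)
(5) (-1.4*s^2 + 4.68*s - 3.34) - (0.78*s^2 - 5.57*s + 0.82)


(1) = 8*j^2 + 72
(2) = -1.4*w^2 - 0.85*w - 2.05
(3) = -20*a^4 - 4*a^3 - 15*a^2 + 7*a + 2
(4) = 7*c^2 - 2*c + 1
(5) = -2.18*s^2 + 10.25*s - 4.16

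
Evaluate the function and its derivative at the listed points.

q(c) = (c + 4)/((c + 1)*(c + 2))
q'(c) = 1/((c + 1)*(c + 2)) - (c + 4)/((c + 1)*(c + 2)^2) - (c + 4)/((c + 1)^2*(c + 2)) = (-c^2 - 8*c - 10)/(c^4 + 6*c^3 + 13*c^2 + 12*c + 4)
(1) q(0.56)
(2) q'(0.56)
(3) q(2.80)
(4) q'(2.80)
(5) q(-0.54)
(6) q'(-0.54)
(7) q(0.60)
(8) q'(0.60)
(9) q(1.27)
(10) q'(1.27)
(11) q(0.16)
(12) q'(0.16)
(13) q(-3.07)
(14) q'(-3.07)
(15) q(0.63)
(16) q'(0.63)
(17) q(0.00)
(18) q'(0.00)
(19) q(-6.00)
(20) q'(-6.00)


(1) = 1.14
(2) = -0.93
(3) = 0.37
(4) = -0.12
(5) = 5.15
(6) = -13.24
(7) = 1.11
(8) = -0.88
(9) = 0.71
(10) = -0.40
(11) = 1.66
(12) = -1.80
(13) = 0.42
(14) = 1.05
(15) = 1.08
(16) = -0.84
(17) = 2.00
(18) = -2.50
(19) = -0.10
(20) = 0.01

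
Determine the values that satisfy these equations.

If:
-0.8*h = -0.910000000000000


Then:
h = 1.14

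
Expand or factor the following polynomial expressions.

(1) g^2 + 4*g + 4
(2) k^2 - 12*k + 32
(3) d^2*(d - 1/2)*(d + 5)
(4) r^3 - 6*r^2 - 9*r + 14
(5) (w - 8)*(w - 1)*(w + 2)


(1) = (g + 2)^2
(2) = (k - 8)*(k - 4)
(3) = d^4 + 9*d^3/2 - 5*d^2/2
(4) = (r - 7)*(r - 1)*(r + 2)
(5) = w^3 - 7*w^2 - 10*w + 16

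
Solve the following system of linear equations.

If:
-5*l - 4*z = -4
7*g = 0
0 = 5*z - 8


Then:
g = 0
l = -12/25
z = 8/5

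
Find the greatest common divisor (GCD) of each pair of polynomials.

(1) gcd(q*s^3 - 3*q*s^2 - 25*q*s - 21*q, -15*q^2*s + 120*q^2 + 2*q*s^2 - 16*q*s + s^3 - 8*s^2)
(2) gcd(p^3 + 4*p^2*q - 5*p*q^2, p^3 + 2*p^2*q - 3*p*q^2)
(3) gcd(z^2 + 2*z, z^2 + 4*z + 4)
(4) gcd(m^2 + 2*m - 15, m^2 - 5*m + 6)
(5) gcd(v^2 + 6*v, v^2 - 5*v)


(1) = gcd((s - 7)*(s + 3)*(q*s + q), (-3*q + s)*(5*q + s)*(s - 8)) = 1
(2) = p^2 - p*q
(3) = gcd(z*(z + 2), (z + 2)^2) = z + 2
(4) = gcd((m - 3)*(m + 5), (m - 3)*(m - 2)) = m - 3
(5) = v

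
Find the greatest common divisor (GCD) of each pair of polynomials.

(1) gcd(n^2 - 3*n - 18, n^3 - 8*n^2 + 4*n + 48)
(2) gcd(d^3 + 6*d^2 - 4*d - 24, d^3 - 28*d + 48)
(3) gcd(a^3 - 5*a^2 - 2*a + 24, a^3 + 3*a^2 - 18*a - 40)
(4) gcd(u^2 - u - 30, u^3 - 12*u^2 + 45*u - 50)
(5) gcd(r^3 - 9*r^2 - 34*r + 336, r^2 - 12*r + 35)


(1) = n - 6
(2) = gcd((d - 2)*(d + 2)*(d + 6), (d - 4)*(d - 2)*(d + 6)) = d^2 + 4*d - 12
(3) = a^2 - 2*a - 8
(4) = gcd((u - 6)*(u + 5), (u - 5)^2*(u - 2)) = 1
(5) = gcd((r - 8)*(r - 7)*(r + 6), (r - 7)*(r - 5)) = r - 7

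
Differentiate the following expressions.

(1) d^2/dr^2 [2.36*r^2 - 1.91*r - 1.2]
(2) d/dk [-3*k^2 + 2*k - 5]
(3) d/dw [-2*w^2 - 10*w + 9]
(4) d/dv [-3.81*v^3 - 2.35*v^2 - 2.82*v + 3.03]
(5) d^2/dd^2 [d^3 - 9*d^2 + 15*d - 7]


(1) = 4.72000000000000
(2) = 2 - 6*k
(3) = -4*w - 10
(4) = -11.43*v^2 - 4.7*v - 2.82
(5) = 6*d - 18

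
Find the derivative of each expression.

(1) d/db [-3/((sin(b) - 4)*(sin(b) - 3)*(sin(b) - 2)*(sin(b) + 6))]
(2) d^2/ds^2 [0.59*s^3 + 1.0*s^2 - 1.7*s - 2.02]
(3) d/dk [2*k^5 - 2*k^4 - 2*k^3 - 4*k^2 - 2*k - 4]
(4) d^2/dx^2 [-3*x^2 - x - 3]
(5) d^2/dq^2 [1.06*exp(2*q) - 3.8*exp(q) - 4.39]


(1) = 3*(4*sin(b)^3 - 9*sin(b)^2 - 56*sin(b) + 132)*cos(b)/((sin(b) - 4)^2*(sin(b) - 3)^2*(sin(b) - 2)^2*(sin(b) + 6)^2)
(2) = 3.54*s + 2.0
(3) = 10*k^4 - 8*k^3 - 6*k^2 - 8*k - 2
(4) = -6
(5) = (4.24*exp(q) - 3.8)*exp(q)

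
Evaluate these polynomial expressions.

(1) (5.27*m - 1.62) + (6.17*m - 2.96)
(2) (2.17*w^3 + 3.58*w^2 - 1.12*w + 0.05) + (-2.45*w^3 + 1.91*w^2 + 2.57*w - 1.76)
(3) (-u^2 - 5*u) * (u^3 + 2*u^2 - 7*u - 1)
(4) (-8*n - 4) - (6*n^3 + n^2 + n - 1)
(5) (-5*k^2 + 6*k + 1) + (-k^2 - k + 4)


(1) = 11.44*m - 4.58
(2) = -0.28*w^3 + 5.49*w^2 + 1.45*w - 1.71
(3) = -u^5 - 7*u^4 - 3*u^3 + 36*u^2 + 5*u
(4) = -6*n^3 - n^2 - 9*n - 3
(5) = -6*k^2 + 5*k + 5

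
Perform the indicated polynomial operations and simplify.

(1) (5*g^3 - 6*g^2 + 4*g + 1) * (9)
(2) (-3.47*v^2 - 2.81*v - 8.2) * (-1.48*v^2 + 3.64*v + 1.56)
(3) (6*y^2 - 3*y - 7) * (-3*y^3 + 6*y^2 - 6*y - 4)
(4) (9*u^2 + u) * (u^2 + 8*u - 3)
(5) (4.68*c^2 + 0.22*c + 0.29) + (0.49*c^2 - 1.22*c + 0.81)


(1) = 45*g^3 - 54*g^2 + 36*g + 9
(2) = 5.1356*v^4 - 8.472*v^3 - 3.5056*v^2 - 34.2316*v - 12.792
(3) = -18*y^5 + 45*y^4 - 33*y^3 - 48*y^2 + 54*y + 28
(4) = 9*u^4 + 73*u^3 - 19*u^2 - 3*u
(5) = 5.17*c^2 - 1.0*c + 1.1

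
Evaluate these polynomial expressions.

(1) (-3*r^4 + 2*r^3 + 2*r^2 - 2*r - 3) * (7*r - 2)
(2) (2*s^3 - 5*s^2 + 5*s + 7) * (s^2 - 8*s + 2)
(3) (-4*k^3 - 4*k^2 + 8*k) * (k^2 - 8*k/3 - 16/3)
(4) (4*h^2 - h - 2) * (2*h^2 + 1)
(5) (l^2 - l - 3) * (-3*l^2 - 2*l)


(1) = -21*r^5 + 20*r^4 + 10*r^3 - 18*r^2 - 17*r + 6
(2) = 2*s^5 - 21*s^4 + 49*s^3 - 43*s^2 - 46*s + 14
(3) = -4*k^5 + 20*k^4/3 + 40*k^3 - 128*k/3
(4) = 8*h^4 - 2*h^3 - h - 2
(5) = -3*l^4 + l^3 + 11*l^2 + 6*l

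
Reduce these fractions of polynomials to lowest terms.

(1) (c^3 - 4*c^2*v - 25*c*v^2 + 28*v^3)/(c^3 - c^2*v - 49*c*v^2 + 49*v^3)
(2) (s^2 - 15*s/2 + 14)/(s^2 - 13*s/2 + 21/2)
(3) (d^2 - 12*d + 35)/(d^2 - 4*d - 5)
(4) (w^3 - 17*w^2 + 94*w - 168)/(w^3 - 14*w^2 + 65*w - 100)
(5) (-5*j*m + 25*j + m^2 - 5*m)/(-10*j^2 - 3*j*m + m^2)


(1) = (c + 4*v)/(c + 7*v)
(2) = (s - 4)/(s - 3)
(3) = (d - 7)/(d + 1)
(4) = (w^2 - 13*w + 42)/(w^2 - 10*w + 25)
(5) = (m - 5)/(2*j + m)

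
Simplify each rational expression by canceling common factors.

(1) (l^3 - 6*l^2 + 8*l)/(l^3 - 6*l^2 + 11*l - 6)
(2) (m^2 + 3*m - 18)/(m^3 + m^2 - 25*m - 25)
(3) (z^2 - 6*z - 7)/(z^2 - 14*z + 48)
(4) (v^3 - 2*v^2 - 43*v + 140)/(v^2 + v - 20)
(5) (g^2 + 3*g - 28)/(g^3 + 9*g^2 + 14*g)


(1) = (l^2 - 4*l)/(l^2 - 4*l + 3)
(2) = (m^2 + 3*m - 18)/(m^3 + m^2 - 25*m - 25)
(3) = (z^2 - 6*z - 7)/(z^2 - 14*z + 48)
(4) = (v^2 + 2*v - 35)/(v + 5)
(5) = (g - 4)/(g^2 + 2*g)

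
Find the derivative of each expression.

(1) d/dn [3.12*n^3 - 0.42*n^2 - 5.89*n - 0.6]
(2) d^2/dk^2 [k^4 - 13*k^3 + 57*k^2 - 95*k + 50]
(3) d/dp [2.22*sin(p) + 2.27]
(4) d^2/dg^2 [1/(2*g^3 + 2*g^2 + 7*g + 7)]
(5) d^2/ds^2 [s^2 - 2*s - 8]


(1) = 9.36*n^2 - 0.84*n - 5.89
(2) = 12*k^2 - 78*k + 114
(3) = 2.22*cos(p)
(4) = 2*(-2*(3*g + 1)*(2*g^3 + 2*g^2 + 7*g + 7) + (6*g^2 + 4*g + 7)^2)/(2*g^3 + 2*g^2 + 7*g + 7)^3
(5) = 2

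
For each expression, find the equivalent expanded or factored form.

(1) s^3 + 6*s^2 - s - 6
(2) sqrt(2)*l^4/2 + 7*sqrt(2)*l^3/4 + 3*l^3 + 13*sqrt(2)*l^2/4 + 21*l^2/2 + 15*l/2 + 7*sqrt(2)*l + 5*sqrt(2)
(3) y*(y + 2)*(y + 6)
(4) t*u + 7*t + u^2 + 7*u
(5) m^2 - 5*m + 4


(1) = (s - 1)*(s + 1)*(s + 6)
(2) = (l + 1)*(l + 5/2)*(l + 2*sqrt(2))*(sqrt(2)*l/2 + 1)
(3) = y^3 + 8*y^2 + 12*y
(4) = (t + u)*(u + 7)
(5) = (m - 4)*(m - 1)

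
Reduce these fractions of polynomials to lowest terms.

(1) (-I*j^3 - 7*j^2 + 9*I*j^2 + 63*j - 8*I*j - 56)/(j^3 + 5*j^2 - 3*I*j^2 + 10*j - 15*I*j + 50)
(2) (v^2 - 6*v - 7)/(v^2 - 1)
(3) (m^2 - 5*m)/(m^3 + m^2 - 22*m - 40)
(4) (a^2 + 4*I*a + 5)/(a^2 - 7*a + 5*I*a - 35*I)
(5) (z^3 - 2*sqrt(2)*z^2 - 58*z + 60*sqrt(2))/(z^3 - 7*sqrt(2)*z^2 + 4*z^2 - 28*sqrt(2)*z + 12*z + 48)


(1) = (-I*j^3 + j^2*(-7 + 9*I) + j*(63 - 8*I) - 56)/(j^3 + j^2*(5 - 3*I) + j*(10 - 15*I) + 50)
(2) = (v - 7)/(v - 1)
(3) = m/(m^2 + 6*m + 8)
(4) = (a - I)/(a - 7)
(5) = (z + 5*sqrt(2))/(z + 4)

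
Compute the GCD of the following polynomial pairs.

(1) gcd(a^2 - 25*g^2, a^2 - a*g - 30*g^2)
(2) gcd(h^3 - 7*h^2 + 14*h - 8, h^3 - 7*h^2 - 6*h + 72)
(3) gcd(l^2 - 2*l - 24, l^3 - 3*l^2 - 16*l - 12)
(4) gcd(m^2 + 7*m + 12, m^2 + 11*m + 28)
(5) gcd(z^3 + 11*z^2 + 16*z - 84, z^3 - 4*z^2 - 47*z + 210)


(1) = a + 5*g
(2) = gcd((h - 4)*(h - 2)*(h - 1), (h - 6)*(h - 4)*(h + 3)) = h - 4
(3) = gcd((l - 6)*(l + 4), (l - 6)*(l + 1)*(l + 2)) = l - 6
(4) = m + 4
(5) = gcd((z - 2)*(z + 6)*(z + 7), (z - 6)*(z - 5)*(z + 7)) = z + 7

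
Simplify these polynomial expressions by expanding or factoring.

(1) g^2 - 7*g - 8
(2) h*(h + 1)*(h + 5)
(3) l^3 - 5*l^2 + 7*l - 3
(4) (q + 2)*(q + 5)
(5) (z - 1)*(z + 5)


(1) = (g - 8)*(g + 1)
(2) = h^3 + 6*h^2 + 5*h
(3) = (l - 3)*(l - 1)^2
(4) = q^2 + 7*q + 10
(5) = z^2 + 4*z - 5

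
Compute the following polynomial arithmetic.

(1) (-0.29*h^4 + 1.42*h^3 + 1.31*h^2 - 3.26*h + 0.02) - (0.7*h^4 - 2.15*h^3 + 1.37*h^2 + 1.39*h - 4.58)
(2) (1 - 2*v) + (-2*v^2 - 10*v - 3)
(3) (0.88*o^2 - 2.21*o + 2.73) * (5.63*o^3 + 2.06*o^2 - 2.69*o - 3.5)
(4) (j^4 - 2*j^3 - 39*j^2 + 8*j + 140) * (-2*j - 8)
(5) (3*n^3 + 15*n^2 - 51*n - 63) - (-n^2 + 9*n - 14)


(1) = -0.99*h^4 + 3.57*h^3 - 0.06*h^2 - 4.65*h + 4.6
(2) = -2*v^2 - 12*v - 2
(3) = 4.9544*o^5 - 10.6295*o^4 + 8.4501*o^3 + 8.4887*o^2 + 0.3913*o - 9.555
(4) = -2*j^5 - 4*j^4 + 94*j^3 + 296*j^2 - 344*j - 1120
(5) = 3*n^3 + 16*n^2 - 60*n - 49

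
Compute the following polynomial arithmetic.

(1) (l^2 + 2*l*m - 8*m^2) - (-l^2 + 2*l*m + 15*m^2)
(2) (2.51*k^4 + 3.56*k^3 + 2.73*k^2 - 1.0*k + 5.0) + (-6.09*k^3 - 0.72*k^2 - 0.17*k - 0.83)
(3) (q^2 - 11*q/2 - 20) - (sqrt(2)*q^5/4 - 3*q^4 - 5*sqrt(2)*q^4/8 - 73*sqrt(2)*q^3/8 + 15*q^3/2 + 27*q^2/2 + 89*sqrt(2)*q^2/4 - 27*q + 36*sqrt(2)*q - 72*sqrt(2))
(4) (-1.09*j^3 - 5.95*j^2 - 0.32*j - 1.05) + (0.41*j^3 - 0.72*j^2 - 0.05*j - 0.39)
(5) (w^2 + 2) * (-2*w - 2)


(1) = 2*l^2 - 23*m^2
(2) = 2.51*k^4 - 2.53*k^3 + 2.01*k^2 - 1.17*k + 4.17
(3) = -sqrt(2)*q^5/4 + 5*sqrt(2)*q^4/8 + 3*q^4 - 15*q^3/2 + 73*sqrt(2)*q^3/8 - 89*sqrt(2)*q^2/4 - 25*q^2/2 - 36*sqrt(2)*q + 43*q/2 - 20 + 72*sqrt(2)
(4) = -0.68*j^3 - 6.67*j^2 - 0.37*j - 1.44
(5) = -2*w^3 - 2*w^2 - 4*w - 4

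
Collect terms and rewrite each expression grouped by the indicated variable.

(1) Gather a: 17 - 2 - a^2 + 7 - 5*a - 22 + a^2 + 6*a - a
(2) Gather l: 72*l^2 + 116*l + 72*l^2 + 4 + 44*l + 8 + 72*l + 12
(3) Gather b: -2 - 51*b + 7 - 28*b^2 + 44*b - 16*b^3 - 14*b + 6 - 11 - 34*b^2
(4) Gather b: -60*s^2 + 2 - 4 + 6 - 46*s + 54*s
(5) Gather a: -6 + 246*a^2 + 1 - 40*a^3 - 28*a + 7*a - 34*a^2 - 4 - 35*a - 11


(1) = 0
(2) = 144*l^2 + 232*l + 24
(3) = -16*b^3 - 62*b^2 - 21*b
(4) = -60*s^2 + 8*s + 4
(5) = -40*a^3 + 212*a^2 - 56*a - 20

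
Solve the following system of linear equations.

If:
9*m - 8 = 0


Then:
m = 8/9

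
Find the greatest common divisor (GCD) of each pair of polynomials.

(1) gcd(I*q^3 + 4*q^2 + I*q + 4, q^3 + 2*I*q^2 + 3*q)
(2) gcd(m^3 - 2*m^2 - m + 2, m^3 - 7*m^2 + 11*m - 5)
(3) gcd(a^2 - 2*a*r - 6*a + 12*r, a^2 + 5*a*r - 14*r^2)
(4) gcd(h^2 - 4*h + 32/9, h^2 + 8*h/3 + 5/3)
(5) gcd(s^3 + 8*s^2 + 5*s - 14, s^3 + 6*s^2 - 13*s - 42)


(1) = q - I
(2) = gcd((m - 2)*(m - 1)*(m + 1), (m - 5)*(m - 1)^2) = m - 1
(3) = gcd((a - 6)*(a - 2*r), (a - 2*r)*(a + 7*r)) = -a + 2*r
(4) = gcd((h - 8/3)*(h - 4/3), (h + 1)*(h + 5/3)) = 1
(5) = gcd((s - 1)*(s + 2)*(s + 7), (s - 3)*(s + 2)*(s + 7)) = s^2 + 9*s + 14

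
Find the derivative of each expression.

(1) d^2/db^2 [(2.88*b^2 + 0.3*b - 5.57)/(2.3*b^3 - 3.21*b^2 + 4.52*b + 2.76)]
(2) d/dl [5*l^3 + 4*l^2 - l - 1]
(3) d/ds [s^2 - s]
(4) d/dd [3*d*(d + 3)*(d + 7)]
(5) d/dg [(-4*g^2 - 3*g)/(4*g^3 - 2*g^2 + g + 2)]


(1) = (30.4704*b^6 + 9.522*b^5 - 546.51588*b^4 + 485.539452*b^3 - 561.556254*b^2 + 712.994904*b - 289.898344)/(12.167*b^9 - 50.9427*b^8 + 142.83069*b^7 - 189.501921*b^6 + 158.430876*b^5 + 60.730956*b^4 - 95.365504*b^3 + 95.806224*b^2 + 103.294656*b + 21.024576)
(2) = 15*l^2 + 8*l - 1
(3) = 2*s - 1
(4) = 9*d^2 + 60*d + 63
(5) = 2*(8*g^4 + 12*g^3 - 5*g^2 - 8*g - 3)/(16*g^6 - 16*g^5 + 12*g^4 + 12*g^3 - 7*g^2 + 4*g + 4)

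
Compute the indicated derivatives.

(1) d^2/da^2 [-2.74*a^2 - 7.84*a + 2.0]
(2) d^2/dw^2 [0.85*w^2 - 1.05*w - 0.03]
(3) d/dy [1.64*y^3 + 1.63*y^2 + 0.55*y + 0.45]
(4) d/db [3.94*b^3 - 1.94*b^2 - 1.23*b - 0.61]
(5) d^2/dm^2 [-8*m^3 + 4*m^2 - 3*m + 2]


(1) = -5.48000000000000
(2) = 1.70000000000000
(3) = 4.92*y^2 + 3.26*y + 0.55
(4) = 11.82*b^2 - 3.88*b - 1.23
(5) = 8 - 48*m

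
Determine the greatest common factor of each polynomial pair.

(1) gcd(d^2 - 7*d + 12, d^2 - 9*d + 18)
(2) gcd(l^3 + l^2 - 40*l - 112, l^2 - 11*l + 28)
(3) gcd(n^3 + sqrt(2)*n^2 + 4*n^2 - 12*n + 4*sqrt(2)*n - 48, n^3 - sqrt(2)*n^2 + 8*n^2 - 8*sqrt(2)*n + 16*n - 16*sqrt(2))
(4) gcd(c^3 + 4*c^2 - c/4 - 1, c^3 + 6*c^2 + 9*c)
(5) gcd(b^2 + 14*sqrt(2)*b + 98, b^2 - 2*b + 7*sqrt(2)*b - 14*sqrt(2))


(1) = gcd((d - 4)*(d - 3), (d - 6)*(d - 3)) = d - 3
(2) = gcd((l - 7)*(l + 4)^2, (l - 7)*(l - 4)) = l - 7
(3) = gcd((n + 4)*(n - 2*sqrt(2))*(n + 3*sqrt(2)), (n + 4)^2*(n - sqrt(2))) = n + 4
(4) = gcd((c - 1/2)*(c + 1/2)*(c + 4), c*(c + 3)^2) = 1
(5) = gcd((b + 7*sqrt(2))^2, (b - 2)*(b + 7*sqrt(2))) = b + 7*sqrt(2)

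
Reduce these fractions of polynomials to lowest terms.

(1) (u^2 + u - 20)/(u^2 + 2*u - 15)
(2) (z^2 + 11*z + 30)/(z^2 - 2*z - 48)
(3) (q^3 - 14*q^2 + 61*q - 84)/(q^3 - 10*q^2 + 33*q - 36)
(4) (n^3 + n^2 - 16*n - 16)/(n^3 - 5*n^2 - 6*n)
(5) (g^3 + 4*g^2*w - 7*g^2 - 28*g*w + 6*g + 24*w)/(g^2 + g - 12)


(1) = (u - 4)/(u - 3)
(2) = (z + 5)/(z - 8)
(3) = (q - 7)/(q - 3)
(4) = (n^2 - 16)/(n^2 - 6*n)
(5) = (g^3 + 4*g^2*w - 7*g^2 - 28*g*w + 6*g + 24*w)/(g^2 + g - 12)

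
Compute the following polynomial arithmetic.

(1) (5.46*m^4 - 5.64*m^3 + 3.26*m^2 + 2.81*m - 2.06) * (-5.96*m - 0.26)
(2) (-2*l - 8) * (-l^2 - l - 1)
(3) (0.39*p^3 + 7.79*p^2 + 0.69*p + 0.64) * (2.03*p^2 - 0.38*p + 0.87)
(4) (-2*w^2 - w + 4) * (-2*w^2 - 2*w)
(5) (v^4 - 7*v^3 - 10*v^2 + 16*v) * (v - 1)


(1) = -32.5416*m^5 + 32.1948*m^4 - 17.9632*m^3 - 17.5952*m^2 + 11.547*m + 0.5356
(2) = 2*l^3 + 10*l^2 + 10*l + 8
(3) = 0.7917*p^5 + 15.6655*p^4 - 1.2202*p^3 + 7.8143*p^2 + 0.3571*p + 0.5568
(4) = 4*w^4 + 6*w^3 - 6*w^2 - 8*w
(5) = v^5 - 8*v^4 - 3*v^3 + 26*v^2 - 16*v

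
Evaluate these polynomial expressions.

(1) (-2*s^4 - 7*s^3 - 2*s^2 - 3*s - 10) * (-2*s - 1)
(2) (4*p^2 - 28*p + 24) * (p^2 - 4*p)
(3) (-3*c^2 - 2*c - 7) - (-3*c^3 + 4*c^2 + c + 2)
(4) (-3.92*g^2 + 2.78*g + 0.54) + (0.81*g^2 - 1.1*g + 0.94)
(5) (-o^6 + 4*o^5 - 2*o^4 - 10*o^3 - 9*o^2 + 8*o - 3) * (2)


(1) = 4*s^5 + 16*s^4 + 11*s^3 + 8*s^2 + 23*s + 10
(2) = 4*p^4 - 44*p^3 + 136*p^2 - 96*p
(3) = 3*c^3 - 7*c^2 - 3*c - 9
(4) = -3.11*g^2 + 1.68*g + 1.48
(5) = -2*o^6 + 8*o^5 - 4*o^4 - 20*o^3 - 18*o^2 + 16*o - 6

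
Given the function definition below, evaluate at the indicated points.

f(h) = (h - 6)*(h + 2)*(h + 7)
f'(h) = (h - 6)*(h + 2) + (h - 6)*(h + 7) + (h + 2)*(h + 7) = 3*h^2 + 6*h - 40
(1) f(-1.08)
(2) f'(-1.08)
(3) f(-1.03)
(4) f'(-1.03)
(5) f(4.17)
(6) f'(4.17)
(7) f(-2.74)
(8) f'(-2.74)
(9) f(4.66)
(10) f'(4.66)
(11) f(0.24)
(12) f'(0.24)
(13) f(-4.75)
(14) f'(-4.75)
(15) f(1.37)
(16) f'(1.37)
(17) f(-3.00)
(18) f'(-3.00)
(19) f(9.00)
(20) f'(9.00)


(1) = -38.56
(2) = -42.98
(3) = -40.71
(4) = -43.00
(5) = -126.12
(6) = 37.19
(7) = 27.55
(8) = -33.92
(9) = -104.06
(10) = 53.11
(11) = -93.41
(12) = -38.39
(13) = 66.52
(14) = -0.81
(15) = -130.60
(16) = -26.15
(17) = 36.00
(18) = -31.00
(19) = 528.00
(20) = 257.00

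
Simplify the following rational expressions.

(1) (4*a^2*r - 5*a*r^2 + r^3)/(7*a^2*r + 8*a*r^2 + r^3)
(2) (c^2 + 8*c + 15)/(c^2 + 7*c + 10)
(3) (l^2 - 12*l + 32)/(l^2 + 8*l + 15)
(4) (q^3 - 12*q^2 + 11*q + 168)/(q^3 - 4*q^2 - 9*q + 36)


(1) = (4*a^2 - 5*a*r + r^2)/(7*a^2 + 8*a*r + r^2)
(2) = (c + 3)/(c + 2)
(3) = (l^2 - 12*l + 32)/(l^2 + 8*l + 15)
(4) = (q^2 - 15*q + 56)/(q^2 - 7*q + 12)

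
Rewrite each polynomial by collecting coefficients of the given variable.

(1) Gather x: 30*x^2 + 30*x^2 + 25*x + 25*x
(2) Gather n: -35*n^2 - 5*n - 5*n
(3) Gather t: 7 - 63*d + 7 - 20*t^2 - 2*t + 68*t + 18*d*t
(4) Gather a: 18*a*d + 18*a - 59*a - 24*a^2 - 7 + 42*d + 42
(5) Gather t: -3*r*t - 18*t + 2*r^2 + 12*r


(1) = 60*x^2 + 50*x
(2) = -35*n^2 - 10*n
(3) = -63*d - 20*t^2 + t*(18*d + 66) + 14
(4) = -24*a^2 + a*(18*d - 41) + 42*d + 35
(5) = 2*r^2 + 12*r + t*(-3*r - 18)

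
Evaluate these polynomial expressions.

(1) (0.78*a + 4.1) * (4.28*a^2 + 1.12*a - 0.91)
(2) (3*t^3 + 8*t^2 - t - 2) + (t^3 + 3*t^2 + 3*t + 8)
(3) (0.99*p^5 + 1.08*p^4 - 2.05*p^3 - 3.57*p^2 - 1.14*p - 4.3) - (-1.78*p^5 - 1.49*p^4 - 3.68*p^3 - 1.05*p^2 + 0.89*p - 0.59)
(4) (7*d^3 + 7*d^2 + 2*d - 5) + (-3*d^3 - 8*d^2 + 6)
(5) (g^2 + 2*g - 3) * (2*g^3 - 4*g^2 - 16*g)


(1) = 3.3384*a^3 + 18.4216*a^2 + 3.8822*a - 3.731
(2) = 4*t^3 + 11*t^2 + 2*t + 6
(3) = 2.77*p^5 + 2.57*p^4 + 1.63*p^3 - 2.52*p^2 - 2.03*p - 3.71
(4) = 4*d^3 - d^2 + 2*d + 1
(5) = 2*g^5 - 30*g^3 - 20*g^2 + 48*g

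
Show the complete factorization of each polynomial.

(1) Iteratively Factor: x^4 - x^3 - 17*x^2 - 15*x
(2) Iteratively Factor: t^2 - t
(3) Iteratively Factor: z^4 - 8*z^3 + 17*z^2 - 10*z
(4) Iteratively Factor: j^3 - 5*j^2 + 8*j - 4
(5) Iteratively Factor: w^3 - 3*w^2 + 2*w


(1) = (x - 5)*(x^3 + 4*x^2 + 3*x) = (x - 5)*(x + 1)*(x^2 + 3*x) = (x - 5)*(x + 1)*(x + 3)*(x)
(2) = (t)*(t - 1)
(3) = (z - 2)*(z^3 - 6*z^2 + 5*z) = (z - 5)*(z - 2)*(z^2 - z) = z*(z - 5)*(z - 2)*(z - 1)
(4) = (j - 2)*(j^2 - 3*j + 2) = (j - 2)*(j - 1)*(j - 2)
(5) = (w)*(w^2 - 3*w + 2) = w*(w - 2)*(w - 1)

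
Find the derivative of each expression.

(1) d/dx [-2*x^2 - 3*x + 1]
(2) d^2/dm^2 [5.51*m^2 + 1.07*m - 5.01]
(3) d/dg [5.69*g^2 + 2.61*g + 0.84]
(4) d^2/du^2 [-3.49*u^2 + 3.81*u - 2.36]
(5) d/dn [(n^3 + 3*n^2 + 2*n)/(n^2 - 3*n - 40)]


(1) = -4*x - 3
(2) = 11.0200000000000
(3) = 11.38*g + 2.61
(4) = -6.98000000000000
(5) = (n^4 - 6*n^3 - 131*n^2 - 240*n - 80)/(n^4 - 6*n^3 - 71*n^2 + 240*n + 1600)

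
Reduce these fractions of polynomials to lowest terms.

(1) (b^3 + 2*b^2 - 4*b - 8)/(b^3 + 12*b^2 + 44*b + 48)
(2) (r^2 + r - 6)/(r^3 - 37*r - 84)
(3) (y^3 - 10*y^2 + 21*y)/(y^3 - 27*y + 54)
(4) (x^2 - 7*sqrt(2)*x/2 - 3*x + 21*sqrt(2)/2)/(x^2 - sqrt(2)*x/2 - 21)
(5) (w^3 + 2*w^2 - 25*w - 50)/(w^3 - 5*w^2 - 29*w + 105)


(1) = (b^2 - 4)/(b^2 + 10*b + 24)
(2) = (r - 2)/(r^2 - 3*r - 28)
(3) = (y^2 - 7*y)/(y^2 + 3*y - 18)
(4) = (4*x - 12)/(4*x + 12*sqrt(2))
(5) = (w^2 - 3*w - 10)/(w^2 - 10*w + 21)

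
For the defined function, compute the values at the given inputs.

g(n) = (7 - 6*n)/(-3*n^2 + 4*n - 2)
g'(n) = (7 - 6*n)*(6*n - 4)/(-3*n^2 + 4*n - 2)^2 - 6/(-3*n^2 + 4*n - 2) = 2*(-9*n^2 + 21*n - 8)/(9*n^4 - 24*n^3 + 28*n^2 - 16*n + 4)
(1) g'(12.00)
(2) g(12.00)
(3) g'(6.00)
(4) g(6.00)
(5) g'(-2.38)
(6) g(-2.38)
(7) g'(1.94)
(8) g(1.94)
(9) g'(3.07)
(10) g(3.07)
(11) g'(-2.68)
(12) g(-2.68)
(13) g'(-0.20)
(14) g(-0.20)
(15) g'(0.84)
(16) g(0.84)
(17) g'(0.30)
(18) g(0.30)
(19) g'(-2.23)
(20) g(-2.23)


(1) = -0.01
(2) = 0.17
(3) = -0.06
(4) = 0.34
(5) = -0.27
(6) = -0.75
(7) = -0.07
(8) = 0.84
(9) = -0.18
(10) = 0.63
(11) = -0.22
(12) = -0.67
(13) = -2.95
(14) = -2.81
(15) = 11.49
(16) = -2.59
(17) = -4.38
(18) = -4.86
(19) = -0.30
(20) = -0.79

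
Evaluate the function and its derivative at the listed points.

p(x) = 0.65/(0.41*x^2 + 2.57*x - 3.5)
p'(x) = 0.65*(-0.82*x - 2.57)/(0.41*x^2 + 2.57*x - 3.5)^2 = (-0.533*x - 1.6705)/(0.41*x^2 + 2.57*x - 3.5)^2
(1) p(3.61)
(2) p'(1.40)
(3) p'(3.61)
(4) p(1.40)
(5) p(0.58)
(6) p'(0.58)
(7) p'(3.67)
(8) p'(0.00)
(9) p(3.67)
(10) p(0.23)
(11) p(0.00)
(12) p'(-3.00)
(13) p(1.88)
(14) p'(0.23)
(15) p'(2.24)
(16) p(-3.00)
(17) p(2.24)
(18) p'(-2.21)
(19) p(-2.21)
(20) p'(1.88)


(1) = 0.06
(2) = -2.97
(3) = -0.03
(4) = 0.72
(5) = -0.35
(6) = -0.57
(7) = -0.03
(8) = -0.14
(9) = 0.06
(10) = -0.23
(11) = -0.19
(12) = -0.00
(13) = 0.23
(14) = -0.22
(15) = -0.15
(16) = -0.09
(17) = 0.15
(18) = -0.01
(19) = -0.09
(20) = -0.35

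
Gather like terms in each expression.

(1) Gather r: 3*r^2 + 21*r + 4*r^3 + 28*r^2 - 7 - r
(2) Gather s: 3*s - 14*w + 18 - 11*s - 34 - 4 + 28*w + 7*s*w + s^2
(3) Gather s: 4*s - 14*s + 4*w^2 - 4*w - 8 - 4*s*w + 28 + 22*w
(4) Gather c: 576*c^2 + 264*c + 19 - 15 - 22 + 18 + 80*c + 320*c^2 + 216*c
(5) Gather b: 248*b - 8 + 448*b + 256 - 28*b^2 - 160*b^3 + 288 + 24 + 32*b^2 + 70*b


(1) = 4*r^3 + 31*r^2 + 20*r - 7
(2) = s^2 + s*(7*w - 8) + 14*w - 20
(3) = s*(-4*w - 10) + 4*w^2 + 18*w + 20
(4) = 896*c^2 + 560*c
(5) = -160*b^3 + 4*b^2 + 766*b + 560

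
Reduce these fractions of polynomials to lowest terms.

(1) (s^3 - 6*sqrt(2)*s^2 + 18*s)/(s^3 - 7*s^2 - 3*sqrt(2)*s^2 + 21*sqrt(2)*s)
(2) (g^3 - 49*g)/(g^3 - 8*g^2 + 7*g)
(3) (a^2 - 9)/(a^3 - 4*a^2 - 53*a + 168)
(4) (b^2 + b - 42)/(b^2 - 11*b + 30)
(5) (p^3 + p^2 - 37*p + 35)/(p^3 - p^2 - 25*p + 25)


(1) = (s - 3*sqrt(2))/(s - 7)
(2) = (g + 7)/(g - 1)
(3) = (a + 3)/(a^2 - a - 56)
(4) = (b + 7)/(b - 5)
(5) = (p + 7)/(p + 5)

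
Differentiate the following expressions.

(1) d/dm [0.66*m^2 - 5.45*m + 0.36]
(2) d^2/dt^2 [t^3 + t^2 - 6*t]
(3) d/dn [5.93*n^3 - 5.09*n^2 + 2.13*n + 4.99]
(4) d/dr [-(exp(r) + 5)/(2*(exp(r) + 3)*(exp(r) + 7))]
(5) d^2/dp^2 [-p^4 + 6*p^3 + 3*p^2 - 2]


(1) = 1.32*m - 5.45
(2) = 6*t + 2
(3) = 17.79*n^2 - 10.18*n + 2.13
(4) = (exp(2*r) + 10*exp(r) + 29)*exp(r)/(2*(exp(4*r) + 20*exp(3*r) + 142*exp(2*r) + 420*exp(r) + 441))
(5) = -12*p^2 + 36*p + 6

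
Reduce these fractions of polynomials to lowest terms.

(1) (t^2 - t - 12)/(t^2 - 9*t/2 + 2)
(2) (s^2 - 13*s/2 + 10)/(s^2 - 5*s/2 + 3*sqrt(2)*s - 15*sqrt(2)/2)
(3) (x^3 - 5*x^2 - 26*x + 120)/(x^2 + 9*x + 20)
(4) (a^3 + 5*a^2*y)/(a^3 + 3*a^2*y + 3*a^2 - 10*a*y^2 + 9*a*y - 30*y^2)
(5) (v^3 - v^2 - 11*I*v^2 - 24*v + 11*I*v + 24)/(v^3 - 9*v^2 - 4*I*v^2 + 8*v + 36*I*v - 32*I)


(1) = (2*t + 6)/(2*t - 1)
(2) = (4*s - 16)/(4*s + 12*sqrt(2))
(3) = (x^2 - 10*x + 24)/(x + 4)
(4) = -a^2/(-a^2 + 2*a*y - 3*a + 6*y)
(5) = (v^2 - 11*I*v - 24)/(v^2 + v*(-8 - 4*I) + 32*I)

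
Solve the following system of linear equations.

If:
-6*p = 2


Then:
p = -1/3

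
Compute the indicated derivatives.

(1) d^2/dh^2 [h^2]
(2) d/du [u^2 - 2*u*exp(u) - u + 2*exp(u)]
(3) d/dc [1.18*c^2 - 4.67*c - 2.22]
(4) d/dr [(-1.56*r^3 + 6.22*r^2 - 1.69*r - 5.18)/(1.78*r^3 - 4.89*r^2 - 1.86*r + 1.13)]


(1) = 2
(2) = -2*u*exp(u) + 2*u - 1
(3) = 2.36*c - 4.67
(4) = (-3.4432*r^4 + 11.8196*r^3 + 2.5395*r^2 - 36.6032*r - 11.5445)/(3.1684*r^6 - 17.4084*r^5 + 17.2905*r^4 + 22.2136*r^3 - 7.5918*r^2 - 4.2036*r + 1.2769)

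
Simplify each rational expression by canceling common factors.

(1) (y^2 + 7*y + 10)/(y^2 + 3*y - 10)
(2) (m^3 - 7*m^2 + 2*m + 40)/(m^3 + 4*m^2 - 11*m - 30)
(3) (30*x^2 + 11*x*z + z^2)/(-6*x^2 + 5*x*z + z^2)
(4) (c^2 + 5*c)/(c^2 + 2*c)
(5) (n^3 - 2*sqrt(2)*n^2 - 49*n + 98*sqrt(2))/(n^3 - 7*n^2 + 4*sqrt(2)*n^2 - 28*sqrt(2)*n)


(1) = (y + 2)/(y - 2)
(2) = (m^2 - 9*m + 20)/(m^2 + 2*m - 15)
(3) = (-5*x - z)/(x - z)
(4) = (c + 5)/(c + 2)
(5) = (n^2 + n*(7 - 2*sqrt(2)) - 14*sqrt(2))/(n^2 + 4*sqrt(2)*n)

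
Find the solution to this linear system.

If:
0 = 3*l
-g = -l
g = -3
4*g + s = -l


Then:
No Solution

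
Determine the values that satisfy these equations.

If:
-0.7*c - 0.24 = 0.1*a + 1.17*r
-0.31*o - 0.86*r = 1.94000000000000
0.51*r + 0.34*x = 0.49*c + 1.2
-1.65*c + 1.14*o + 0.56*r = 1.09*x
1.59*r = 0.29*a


Then:
a = 7.80
c = -3.84
o = -10.21
r = 1.42
x = -4.14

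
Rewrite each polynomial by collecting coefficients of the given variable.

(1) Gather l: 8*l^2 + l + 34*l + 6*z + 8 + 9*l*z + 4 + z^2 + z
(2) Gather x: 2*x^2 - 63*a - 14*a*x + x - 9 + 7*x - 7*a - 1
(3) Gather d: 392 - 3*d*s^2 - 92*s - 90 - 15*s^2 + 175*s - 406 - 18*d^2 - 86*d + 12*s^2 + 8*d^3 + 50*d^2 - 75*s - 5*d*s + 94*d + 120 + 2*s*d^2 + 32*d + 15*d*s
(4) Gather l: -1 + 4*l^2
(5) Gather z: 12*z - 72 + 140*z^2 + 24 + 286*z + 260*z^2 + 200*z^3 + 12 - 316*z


(1) = 8*l^2 + l*(9*z + 35) + z^2 + 7*z + 12
(2) = -70*a + 2*x^2 + x*(8 - 14*a) - 10
(3) = 8*d^3 + d^2*(2*s + 32) + d*(-3*s^2 + 10*s + 40) - 3*s^2 + 8*s + 16
(4) = 4*l^2 - 1
(5) = 200*z^3 + 400*z^2 - 18*z - 36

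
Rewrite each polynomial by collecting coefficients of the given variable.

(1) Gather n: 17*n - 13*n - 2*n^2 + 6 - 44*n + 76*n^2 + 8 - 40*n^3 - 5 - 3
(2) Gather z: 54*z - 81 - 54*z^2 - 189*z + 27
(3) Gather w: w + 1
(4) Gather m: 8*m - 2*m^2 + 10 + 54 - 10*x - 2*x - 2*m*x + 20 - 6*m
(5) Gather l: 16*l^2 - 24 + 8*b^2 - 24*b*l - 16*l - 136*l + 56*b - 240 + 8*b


(1) = -40*n^3 + 74*n^2 - 40*n + 6
(2) = -54*z^2 - 135*z - 54
(3) = w + 1
(4) = -2*m^2 + m*(2 - 2*x) - 12*x + 84
(5) = 8*b^2 + 64*b + 16*l^2 + l*(-24*b - 152) - 264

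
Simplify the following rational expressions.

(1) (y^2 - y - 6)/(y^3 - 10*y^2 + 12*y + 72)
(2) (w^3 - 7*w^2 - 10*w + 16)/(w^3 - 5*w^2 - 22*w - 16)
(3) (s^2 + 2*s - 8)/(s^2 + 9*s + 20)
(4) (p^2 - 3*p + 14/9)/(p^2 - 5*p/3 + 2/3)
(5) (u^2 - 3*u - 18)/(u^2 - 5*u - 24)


(1) = (y - 3)/(y^2 - 12*y + 36)
(2) = (w - 1)/(w + 1)
(3) = (s - 2)/(s + 5)
(4) = (3*p - 7)/(3*p - 3)
(5) = (u - 6)/(u - 8)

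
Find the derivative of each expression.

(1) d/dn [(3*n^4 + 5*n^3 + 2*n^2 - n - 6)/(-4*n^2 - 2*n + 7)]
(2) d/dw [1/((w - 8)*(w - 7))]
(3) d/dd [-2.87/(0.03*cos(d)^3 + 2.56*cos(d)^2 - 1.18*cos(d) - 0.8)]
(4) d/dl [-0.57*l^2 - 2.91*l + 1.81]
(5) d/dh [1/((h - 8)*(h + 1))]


(1) = (-24*n^5 - 38*n^4 + 64*n^3 + 97*n^2 - 20*n - 19)/(16*n^4 + 16*n^3 - 52*n^2 - 28*n + 49)
(2) = (15 - 2*w)/(w^4 - 30*w^3 + 337*w^2 - 1680*w + 3136)
(3) = (-0.2583*cos(d)^2 - 14.6944*cos(d) + 3.3866)*sin(d)/(0.03*cos(d)^3 + 2.56*cos(d)^2 - 1.18*cos(d) - 0.8)^2
(4) = -1.14*l - 2.91
(5) = (7 - 2*h)/(h^4 - 14*h^3 + 33*h^2 + 112*h + 64)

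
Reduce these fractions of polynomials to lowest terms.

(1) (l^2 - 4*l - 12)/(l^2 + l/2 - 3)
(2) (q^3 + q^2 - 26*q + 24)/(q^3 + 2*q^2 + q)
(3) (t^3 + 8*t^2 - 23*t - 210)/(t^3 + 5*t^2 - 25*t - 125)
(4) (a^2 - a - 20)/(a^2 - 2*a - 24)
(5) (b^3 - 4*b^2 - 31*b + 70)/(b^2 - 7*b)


(1) = (2*l - 12)/(2*l - 3)
(2) = (q^3 + q^2 - 26*q + 24)/(q^3 + 2*q^2 + q)
(3) = (t^2 + 13*t + 42)/(t^2 + 10*t + 25)
(4) = (a - 5)/(a - 6)
(5) = (b^2 + 3*b - 10)/b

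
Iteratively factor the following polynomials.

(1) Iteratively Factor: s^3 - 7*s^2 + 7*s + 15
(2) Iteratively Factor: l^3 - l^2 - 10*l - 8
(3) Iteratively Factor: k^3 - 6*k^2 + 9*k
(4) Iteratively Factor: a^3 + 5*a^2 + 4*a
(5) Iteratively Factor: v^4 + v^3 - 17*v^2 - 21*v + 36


(1) = (s - 5)*(s^2 - 2*s - 3) = (s - 5)*(s - 3)*(s + 1)
(2) = (l + 1)*(l^2 - 2*l - 8) = (l + 1)*(l + 2)*(l - 4)
(3) = (k - 3)*(k^2 - 3*k) = (k - 3)^2*(k)
(4) = (a)*(a^2 + 5*a + 4) = a*(a + 4)*(a + 1)
(5) = (v + 3)*(v^3 - 2*v^2 - 11*v + 12) = (v - 4)*(v + 3)*(v^2 + 2*v - 3) = (v - 4)*(v - 1)*(v + 3)*(v + 3)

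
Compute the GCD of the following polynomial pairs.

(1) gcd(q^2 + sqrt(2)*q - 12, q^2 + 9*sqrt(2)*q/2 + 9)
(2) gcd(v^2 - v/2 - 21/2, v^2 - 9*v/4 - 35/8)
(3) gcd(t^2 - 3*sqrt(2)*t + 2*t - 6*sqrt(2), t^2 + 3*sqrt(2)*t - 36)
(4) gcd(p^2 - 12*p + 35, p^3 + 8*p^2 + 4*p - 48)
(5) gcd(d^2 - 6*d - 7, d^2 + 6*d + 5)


(1) = q + 3*sqrt(2)
(2) = v - 7/2
(3) = t - 3*sqrt(2)
(4) = 1
(5) = d + 1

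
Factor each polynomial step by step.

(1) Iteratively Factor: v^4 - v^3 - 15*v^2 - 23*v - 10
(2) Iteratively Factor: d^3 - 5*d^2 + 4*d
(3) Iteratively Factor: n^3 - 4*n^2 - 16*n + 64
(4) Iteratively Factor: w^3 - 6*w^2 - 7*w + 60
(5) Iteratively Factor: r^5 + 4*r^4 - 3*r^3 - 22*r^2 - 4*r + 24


(1) = (v - 5)*(v^3 + 4*v^2 + 5*v + 2) = (v - 5)*(v + 1)*(v^2 + 3*v + 2) = (v - 5)*(v + 1)*(v + 2)*(v + 1)
(2) = (d - 1)*(d^2 - 4*d) = (d - 4)*(d - 1)*(d)
(3) = (n - 4)*(n^2 - 16) = (n - 4)^2*(n + 4)
(4) = (w - 5)*(w^2 - w - 12) = (w - 5)*(w - 4)*(w + 3)
(5) = (r - 1)*(r^4 + 5*r^3 + 2*r^2 - 20*r - 24) = (r - 2)*(r - 1)*(r^3 + 7*r^2 + 16*r + 12) = (r - 2)*(r - 1)*(r + 2)*(r^2 + 5*r + 6) = (r - 2)*(r - 1)*(r + 2)^2*(r + 3)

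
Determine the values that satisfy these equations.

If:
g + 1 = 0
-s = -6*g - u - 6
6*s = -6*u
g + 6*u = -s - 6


Then:
No Solution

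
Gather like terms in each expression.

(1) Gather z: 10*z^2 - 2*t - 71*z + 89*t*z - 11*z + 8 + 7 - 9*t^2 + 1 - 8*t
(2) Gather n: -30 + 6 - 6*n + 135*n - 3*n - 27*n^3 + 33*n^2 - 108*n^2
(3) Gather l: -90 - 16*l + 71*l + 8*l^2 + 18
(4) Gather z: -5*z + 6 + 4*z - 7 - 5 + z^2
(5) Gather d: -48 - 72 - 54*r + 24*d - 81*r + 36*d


(1) = -9*t^2 - 10*t + 10*z^2 + z*(89*t - 82) + 16
(2) = -27*n^3 - 75*n^2 + 126*n - 24
(3) = 8*l^2 + 55*l - 72
(4) = z^2 - z - 6
(5) = 60*d - 135*r - 120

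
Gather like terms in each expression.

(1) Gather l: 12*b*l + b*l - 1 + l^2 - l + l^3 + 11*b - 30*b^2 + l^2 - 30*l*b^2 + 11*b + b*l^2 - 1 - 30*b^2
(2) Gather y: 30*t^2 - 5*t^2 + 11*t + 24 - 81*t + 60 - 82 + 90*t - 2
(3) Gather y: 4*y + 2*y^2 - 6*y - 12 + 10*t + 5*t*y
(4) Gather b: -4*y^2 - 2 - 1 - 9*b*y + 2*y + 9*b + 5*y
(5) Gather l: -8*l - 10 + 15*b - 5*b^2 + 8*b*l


(1) = -60*b^2 + 22*b + l^3 + l^2*(b + 2) + l*(-30*b^2 + 13*b - 1) - 2
(2) = 25*t^2 + 20*t
(3) = 10*t + 2*y^2 + y*(5*t - 2) - 12
(4) = b*(9 - 9*y) - 4*y^2 + 7*y - 3
(5) = -5*b^2 + 15*b + l*(8*b - 8) - 10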